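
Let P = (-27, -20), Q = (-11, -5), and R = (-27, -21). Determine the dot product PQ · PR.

-15

PQ = Q − P = (16, 15)
PR = R − P = (0, -1)
PQ · PR = 16·0 + 15·(-1) = 0 - 15 = -15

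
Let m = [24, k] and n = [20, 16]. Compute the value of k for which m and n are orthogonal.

-30

m · n = 24·20 + k·16 = 480 + 16k
Set equal to 0: 16k = -480, so k = -30.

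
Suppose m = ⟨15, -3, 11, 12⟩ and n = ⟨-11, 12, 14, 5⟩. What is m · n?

m · n = 15·(-11) + (-3)·12 + 11·14 + 12·5 = -165 - 36 + 154 + 60 = 13

13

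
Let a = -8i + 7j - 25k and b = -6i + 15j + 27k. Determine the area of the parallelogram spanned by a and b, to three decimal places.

i: 7·27 - (-25)·15 = 189 - (-375) = 564
j: (-25)·(-6) - (-8)·27 = 150 - (-216) = 366
k: (-8)·15 - 7·(-6) = -120 - (-42) = -78
a × b = (564, 366, -78)
|a × b| = √(564² + 366² + (-78)²) = √458136 ≈ 676.8574

676.857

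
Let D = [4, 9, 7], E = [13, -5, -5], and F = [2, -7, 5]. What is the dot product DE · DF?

DE = E − D = (9, -14, -12)
DF = F − D = (-2, -16, -2)
DE · DF = 9·(-2) + (-14)·(-16) + (-12)·(-2) = -18 + 224 + 24 = 230

230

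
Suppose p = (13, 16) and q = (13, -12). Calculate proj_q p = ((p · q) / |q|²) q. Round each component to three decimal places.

p · q = 13·13 + 16·(-12) = 169 - 192 = -23
|q|² = 169 + 144 = 313
proj_q p = (-23/313) · (13, -12) ≈ (-0.955, 0.882)

(-0.955, 0.882)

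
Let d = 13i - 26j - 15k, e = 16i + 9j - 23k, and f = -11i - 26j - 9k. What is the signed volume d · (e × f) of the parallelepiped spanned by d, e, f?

-14394

e × f:
i: 9·(-9) - (-23)·(-26) = -81 - 598 = -679
j: (-23)·(-11) - 16·(-9) = 253 - (-144) = 397
k: 16·(-26) - 9·(-11) = -416 - (-99) = -317
e × f = (-679, 397, -317)
d · (e × f) = 13·(-679) + (-26)·397 + (-15)·(-317) = -8827 - 10322 + 4755 = -14394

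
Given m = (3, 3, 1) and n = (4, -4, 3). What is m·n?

m · n = 3·4 + 3·(-4) + 1·3 = 12 - 12 + 3 = 3

3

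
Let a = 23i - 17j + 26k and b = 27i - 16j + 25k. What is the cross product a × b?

(-9, 127, 91)

i: (-17)·25 - 26·(-16) = -425 - (-416) = -9
j: 26·27 - 23·25 = 702 - 575 = 127
k: 23·(-16) - (-17)·27 = -368 - (-459) = 91
a × b = (-9, 127, 91)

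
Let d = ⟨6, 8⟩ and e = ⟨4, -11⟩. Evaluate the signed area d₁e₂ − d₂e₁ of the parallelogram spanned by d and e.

6·(-11) - 8·4 = -66 - 32 = -98

-98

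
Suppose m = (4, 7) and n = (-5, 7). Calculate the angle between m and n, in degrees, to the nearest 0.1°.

m · n = 4·(-5) + 7·7 = -20 + 49 = 29
|m|² = 16 + 49 = 65,  |m| = √65 ≈ 8.062258
|n|² = 25 + 49 = 74,  |n| = √74 ≈ 8.602325
cos θ = 29 / (8.062258 · 8.602325) ≈ 0.41814
θ = arccos(0.41814) ≈ 65.3°

65.3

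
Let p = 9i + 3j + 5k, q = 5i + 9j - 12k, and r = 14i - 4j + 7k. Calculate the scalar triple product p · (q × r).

q × r:
i: 9·7 - (-12)·(-4) = 63 - 48 = 15
j: (-12)·14 - 5·7 = -168 - 35 = -203
k: 5·(-4) - 9·14 = -20 - 126 = -146
q × r = (15, -203, -146)
p · (q × r) = 9·15 + 3·(-203) + 5·(-146) = 135 - 609 - 730 = -1204

-1204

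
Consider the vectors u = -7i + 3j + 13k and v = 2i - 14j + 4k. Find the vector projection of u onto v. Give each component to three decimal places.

u · v = (-7)·2 + 3·(-14) + 13·4 = -14 - 42 + 52 = -4
|v|² = 4 + 196 + 16 = 216
proj_v u = (-4/216) · (2, -14, 4) ≈ (-0.037, 0.259, -0.074)

(-0.037, 0.259, -0.074)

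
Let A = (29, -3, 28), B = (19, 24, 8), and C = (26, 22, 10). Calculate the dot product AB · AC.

1065

AB = B − A = (-10, 27, -20)
AC = C − A = (-3, 25, -18)
AB · AC = (-10)·(-3) + 27·25 + (-20)·(-18) = 30 + 675 + 360 = 1065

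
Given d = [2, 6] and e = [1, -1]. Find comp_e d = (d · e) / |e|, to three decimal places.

d · e = 2·1 + 6·(-1) = 2 - 6 = -4
|e| = √(1 + 1) = √2 ≈ 1.4142
comp_e d = -4 / √2 ≈ -2.828

-2.828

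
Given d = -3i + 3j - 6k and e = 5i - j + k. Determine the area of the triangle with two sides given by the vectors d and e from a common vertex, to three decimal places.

14.849

i: 3·1 - (-6)·(-1) = 3 - 6 = -3
j: (-6)·5 - (-3)·1 = -30 - (-3) = -27
k: (-3)·(-1) - 3·5 = 3 - 15 = -12
d × e = (-3, -27, -12)
|d × e| = √((-3)² + (-27)² + (-12)²) = √882 ≈ 29.6985
area = ½ · 29.6985 ≈ 14.849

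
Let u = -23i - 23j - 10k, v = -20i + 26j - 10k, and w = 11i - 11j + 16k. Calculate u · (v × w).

-11208

v × w:
i: 26·16 - (-10)·(-11) = 416 - 110 = 306
j: (-10)·11 - (-20)·16 = -110 - (-320) = 210
k: (-20)·(-11) - 26·11 = 220 - 286 = -66
v × w = (306, 210, -66)
u · (v × w) = (-23)·306 + (-23)·210 + (-10)·(-66) = -7038 - 4830 + 660 = -11208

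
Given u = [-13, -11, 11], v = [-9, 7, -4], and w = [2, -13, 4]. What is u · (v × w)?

1137

v × w:
i: 7·4 - (-4)·(-13) = 28 - 52 = -24
j: (-4)·2 - (-9)·4 = -8 - (-36) = 28
k: (-9)·(-13) - 7·2 = 117 - 14 = 103
v × w = (-24, 28, 103)
u · (v × w) = (-13)·(-24) + (-11)·28 + 11·103 = 312 - 308 + 1133 = 1137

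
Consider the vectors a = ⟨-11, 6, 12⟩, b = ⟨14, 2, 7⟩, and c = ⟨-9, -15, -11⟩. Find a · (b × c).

b × c:
i: 2·(-11) - 7·(-15) = -22 - (-105) = 83
j: 7·(-9) - 14·(-11) = -63 - (-154) = 91
k: 14·(-15) - 2·(-9) = -210 - (-18) = -192
b × c = (83, 91, -192)
a · (b × c) = (-11)·83 + 6·91 + 12·(-192) = -913 + 546 - 2304 = -2671

-2671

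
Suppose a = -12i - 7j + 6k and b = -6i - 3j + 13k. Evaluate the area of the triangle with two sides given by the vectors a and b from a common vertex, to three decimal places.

i: (-7)·13 - 6·(-3) = -91 - (-18) = -73
j: 6·(-6) - (-12)·13 = -36 - (-156) = 120
k: (-12)·(-3) - (-7)·(-6) = 36 - 42 = -6
a × b = (-73, 120, -6)
|a × b| = √((-73)² + 120² + (-6)²) = √19765 ≈ 140.5881
area = ½ · 140.5881 ≈ 70.294

70.294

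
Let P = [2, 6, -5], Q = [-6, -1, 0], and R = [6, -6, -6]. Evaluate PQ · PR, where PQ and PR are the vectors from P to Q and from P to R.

PQ = Q − P = (-8, -7, 5)
PR = R − P = (4, -12, -1)
PQ · PR = (-8)·4 + (-7)·(-12) + 5·(-1) = -32 + 84 - 5 = 47

47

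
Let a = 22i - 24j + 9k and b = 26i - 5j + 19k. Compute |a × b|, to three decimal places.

i: (-24)·19 - 9·(-5) = -456 - (-45) = -411
j: 9·26 - 22·19 = 234 - 418 = -184
k: 22·(-5) - (-24)·26 = -110 - (-624) = 514
a × b = (-411, -184, 514)
|a × b| = √((-411)² + (-184)² + 514²) = √466973 ≈ 683.3542

683.354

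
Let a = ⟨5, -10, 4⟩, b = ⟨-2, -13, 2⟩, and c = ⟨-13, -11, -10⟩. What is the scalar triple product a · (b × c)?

b × c:
i: (-13)·(-10) - 2·(-11) = 130 - (-22) = 152
j: 2·(-13) - (-2)·(-10) = -26 - 20 = -46
k: (-2)·(-11) - (-13)·(-13) = 22 - 169 = -147
b × c = (152, -46, -147)
a · (b × c) = 5·152 + (-10)·(-46) + 4·(-147) = 760 + 460 - 588 = 632

632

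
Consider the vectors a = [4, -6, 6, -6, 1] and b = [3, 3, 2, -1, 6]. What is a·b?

a · b = 4·3 + (-6)·3 + 6·2 + (-6)·(-1) + 1·6 = 12 - 18 + 12 + 6 + 6 = 18

18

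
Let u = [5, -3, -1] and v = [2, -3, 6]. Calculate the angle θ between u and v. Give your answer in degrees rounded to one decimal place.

u · v = 5·2 + (-3)·(-3) + (-1)·6 = 10 + 9 - 6 = 13
|u|² = 25 + 9 + 1 = 35,  |u| = √35 ≈ 5.916080
|v|² = 4 + 9 + 36 = 49,  |v| = √49 ≈ 7.000000
cos θ = 13 / (5.916080 · 7.000000) ≈ 0.31391
θ = arccos(0.31391) ≈ 71.7°

71.7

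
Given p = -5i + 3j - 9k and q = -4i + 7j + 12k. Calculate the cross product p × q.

i: 3·12 - (-9)·7 = 36 - (-63) = 99
j: (-9)·(-4) - (-5)·12 = 36 - (-60) = 96
k: (-5)·7 - 3·(-4) = -35 - (-12) = -23
p × q = (99, 96, -23)

(99, 96, -23)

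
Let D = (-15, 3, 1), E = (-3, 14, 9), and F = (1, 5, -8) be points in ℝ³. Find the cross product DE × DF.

(-115, 236, -152)

DE = (12, 11, 8)
DF = (16, 2, -9)
i: 11·(-9) - 8·2 = -99 - 16 = -115
j: 8·16 - 12·(-9) = 128 - (-108) = 236
k: 12·2 - 11·16 = 24 - 176 = -152
DE × DF = (-115, 236, -152)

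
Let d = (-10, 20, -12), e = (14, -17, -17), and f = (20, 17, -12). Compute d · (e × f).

-15306

e × f:
i: (-17)·(-12) - (-17)·17 = 204 - (-289) = 493
j: (-17)·20 - 14·(-12) = -340 - (-168) = -172
k: 14·17 - (-17)·20 = 238 - (-340) = 578
e × f = (493, -172, 578)
d · (e × f) = (-10)·493 + 20·(-172) + (-12)·578 = -4930 - 3440 - 6936 = -15306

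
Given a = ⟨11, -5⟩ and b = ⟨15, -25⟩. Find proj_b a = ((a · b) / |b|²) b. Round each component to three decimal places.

a · b = 11·15 + (-5)·(-25) = 165 + 125 = 290
|b|² = 225 + 625 = 850
proj_b a = (290/850) · (15, -25) ≈ (5.118, -8.529)

(5.118, -8.529)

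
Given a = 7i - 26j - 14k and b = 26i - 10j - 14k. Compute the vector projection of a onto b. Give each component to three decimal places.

a · b = 7·26 + (-26)·(-10) + (-14)·(-14) = 182 + 260 + 196 = 638
|b|² = 676 + 100 + 196 = 972
proj_b a = (638/972) · (26, -10, -14) ≈ (17.066, -6.564, -9.189)

(17.066, -6.564, -9.189)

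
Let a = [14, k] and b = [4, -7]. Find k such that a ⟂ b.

8

a · b = 14·4 + k·(-7) = 56 - 7k
Set equal to 0: -7k = -56, so k = 8.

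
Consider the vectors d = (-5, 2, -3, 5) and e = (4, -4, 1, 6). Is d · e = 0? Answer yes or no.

d · e = (-5)·4 + 2·(-4) + (-3)·1 + 5·6 = -20 - 8 - 3 + 30 = -1
Nonzero, so the vectors are not orthogonal.

no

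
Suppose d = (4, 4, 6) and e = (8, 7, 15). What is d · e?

d · e = 4·8 + 4·7 + 6·15 = 32 + 28 + 90 = 150

150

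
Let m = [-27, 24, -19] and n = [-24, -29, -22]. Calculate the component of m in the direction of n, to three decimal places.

m · n = (-27)·(-24) + 24·(-29) + (-19)·(-22) = 648 - 696 + 418 = 370
|n| = √(576 + 841 + 484) = √1901 ≈ 43.6005
comp_n m = 370 / √1901 ≈ 8.486

8.486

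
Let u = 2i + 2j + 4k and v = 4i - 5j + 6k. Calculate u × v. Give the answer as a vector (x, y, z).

(32, 4, -18)

i: 2·6 - 4·(-5) = 12 - (-20) = 32
j: 4·4 - 2·6 = 16 - 12 = 4
k: 2·(-5) - 2·4 = -10 - 8 = -18
u × v = (32, 4, -18)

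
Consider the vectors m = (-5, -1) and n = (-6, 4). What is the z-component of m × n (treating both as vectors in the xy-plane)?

-26

(-5)·4 - (-1)·(-6) = -20 - 6 = -26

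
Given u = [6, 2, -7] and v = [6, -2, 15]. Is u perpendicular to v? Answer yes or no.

no

u · v = 6·6 + 2·(-2) + (-7)·15 = 36 - 4 - 105 = -73
Nonzero, so the vectors are not orthogonal.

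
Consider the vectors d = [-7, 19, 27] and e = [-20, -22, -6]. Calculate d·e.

-440

d · e = (-7)·(-20) + 19·(-22) + 27·(-6) = 140 - 418 - 162 = -440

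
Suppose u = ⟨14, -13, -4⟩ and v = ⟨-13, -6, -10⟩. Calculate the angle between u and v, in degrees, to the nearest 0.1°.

u · v = 14·(-13) + (-13)·(-6) + (-4)·(-10) = -182 + 78 + 40 = -64
|u|² = 196 + 169 + 16 = 381,  |u| = √381 ≈ 19.519221
|v|² = 169 + 36 + 100 = 305,  |v| = √305 ≈ 17.464249
cos θ = -64 / (19.519221 · 17.464249) ≈ -0.18774
θ = arccos(-0.18774) ≈ 100.8°

100.8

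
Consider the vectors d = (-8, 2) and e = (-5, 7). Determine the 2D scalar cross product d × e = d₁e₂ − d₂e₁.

-46

(-8)·7 - 2·(-5) = -56 - (-10) = -46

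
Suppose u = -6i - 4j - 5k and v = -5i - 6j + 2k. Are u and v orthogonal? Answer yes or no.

no

u · v = (-6)·(-5) + (-4)·(-6) + (-5)·2 = 30 + 24 - 10 = 44
Nonzero, so the vectors are not orthogonal.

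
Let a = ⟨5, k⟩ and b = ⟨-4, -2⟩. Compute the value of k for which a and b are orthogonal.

-10

a · b = 5·(-4) + k·(-2) = -20 - 2k
Set equal to 0: -2k = 20, so k = -10.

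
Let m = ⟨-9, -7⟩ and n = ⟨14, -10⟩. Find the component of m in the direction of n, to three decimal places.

-3.255

m · n = (-9)·14 + (-7)·(-10) = -126 + 70 = -56
|n| = √(196 + 100) = √296 ≈ 17.2047
comp_n m = -56 / √296 ≈ -3.255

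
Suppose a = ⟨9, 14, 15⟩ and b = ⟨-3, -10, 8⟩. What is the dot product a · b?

a · b = 9·(-3) + 14·(-10) + 15·8 = -27 - 140 + 120 = -47

-47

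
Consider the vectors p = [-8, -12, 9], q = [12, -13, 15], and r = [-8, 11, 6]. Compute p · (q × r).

q × r:
i: (-13)·6 - 15·11 = -78 - 165 = -243
j: 15·(-8) - 12·6 = -120 - 72 = -192
k: 12·11 - (-13)·(-8) = 132 - 104 = 28
q × r = (-243, -192, 28)
p · (q × r) = (-8)·(-243) + (-12)·(-192) + 9·28 = 1944 + 2304 + 252 = 4500

4500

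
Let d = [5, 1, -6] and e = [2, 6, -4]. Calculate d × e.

(32, 8, 28)

i: 1·(-4) - (-6)·6 = -4 - (-36) = 32
j: (-6)·2 - 5·(-4) = -12 - (-20) = 8
k: 5·6 - 1·2 = 30 - 2 = 28
d × e = (32, 8, 28)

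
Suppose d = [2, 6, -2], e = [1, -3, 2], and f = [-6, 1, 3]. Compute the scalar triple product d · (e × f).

-78

e × f:
i: (-3)·3 - 2·1 = -9 - 2 = -11
j: 2·(-6) - 1·3 = -12 - 3 = -15
k: 1·1 - (-3)·(-6) = 1 - 18 = -17
e × f = (-11, -15, -17)
d · (e × f) = 2·(-11) + 6·(-15) + (-2)·(-17) = -22 - 90 + 34 = -78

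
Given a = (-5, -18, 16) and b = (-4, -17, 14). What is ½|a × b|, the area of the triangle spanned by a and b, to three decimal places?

i: (-18)·14 - 16·(-17) = -252 - (-272) = 20
j: 16·(-4) - (-5)·14 = -64 - (-70) = 6
k: (-5)·(-17) - (-18)·(-4) = 85 - 72 = 13
a × b = (20, 6, 13)
|a × b| = √(20² + 6² + 13²) = √605 ≈ 24.5967
area = ½ · 24.5967 ≈ 12.298

12.298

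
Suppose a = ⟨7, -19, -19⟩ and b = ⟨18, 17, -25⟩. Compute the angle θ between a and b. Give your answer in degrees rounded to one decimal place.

a · b = 7·18 + (-19)·17 + (-19)·(-25) = 126 - 323 + 475 = 278
|a|² = 49 + 361 + 361 = 771,  |a| = √771 ≈ 27.766887
|b|² = 324 + 289 + 625 = 1238,  |b| = √1238 ≈ 35.185224
cos θ = 278 / (27.766887 · 35.185224) ≈ 0.28455
θ = arccos(0.28455) ≈ 73.5°

73.5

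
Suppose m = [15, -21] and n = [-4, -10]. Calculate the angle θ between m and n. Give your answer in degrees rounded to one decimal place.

m · n = 15·(-4) + (-21)·(-10) = -60 + 210 = 150
|m|² = 225 + 441 = 666,  |m| = √666 ≈ 25.806976
|n|² = 16 + 100 = 116,  |n| = √116 ≈ 10.770330
cos θ = 150 / (25.806976 · 10.770330) ≈ 0.53967
θ = arccos(0.53967) ≈ 57.3°

57.3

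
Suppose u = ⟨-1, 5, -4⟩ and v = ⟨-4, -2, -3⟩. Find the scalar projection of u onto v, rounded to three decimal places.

u · v = (-1)·(-4) + 5·(-2) + (-4)·(-3) = 4 - 10 + 12 = 6
|v| = √(16 + 4 + 9) = √29 ≈ 5.3852
comp_v u = 6 / √29 ≈ 1.114

1.114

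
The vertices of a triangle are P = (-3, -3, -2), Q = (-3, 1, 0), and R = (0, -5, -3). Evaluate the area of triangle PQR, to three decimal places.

PQ = (0, 4, 2),  PR = (3, -2, -1)
i: 4·(-1) - 2·(-2) = -4 - (-4) = 0
j: 2·3 - 0·(-1) = 6 - 0 = 6
k: 0·(-2) - 4·3 = 0 - 12 = -12
PQ × PR = (0, 6, -12)
|PQ × PR| = √180 ≈ 13.4164
area = ½ · 13.4164 ≈ 6.708

6.708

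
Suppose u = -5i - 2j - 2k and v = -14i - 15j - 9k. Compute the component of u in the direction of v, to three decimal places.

5.267

u · v = (-5)·(-14) + (-2)·(-15) + (-2)·(-9) = 70 + 30 + 18 = 118
|v| = √(196 + 225 + 81) = √502 ≈ 22.4054
comp_v u = 118 / √502 ≈ 5.267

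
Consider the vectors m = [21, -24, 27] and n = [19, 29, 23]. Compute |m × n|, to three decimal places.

i: (-24)·23 - 27·29 = -552 - 783 = -1335
j: 27·19 - 21·23 = 513 - 483 = 30
k: 21·29 - (-24)·19 = 609 - (-456) = 1065
m × n = (-1335, 30, 1065)
|m × n| = √((-1335)² + 30² + 1065²) = √2917350 ≈ 1708.0252

1708.025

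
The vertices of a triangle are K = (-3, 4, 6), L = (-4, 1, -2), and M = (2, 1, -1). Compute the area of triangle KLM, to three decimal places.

25.209

KL = (-1, -3, -8),  KM = (5, -3, -7)
i: (-3)·(-7) - (-8)·(-3) = 21 - 24 = -3
j: (-8)·5 - (-1)·(-7) = -40 - 7 = -47
k: (-1)·(-3) - (-3)·5 = 3 - (-15) = 18
KL × KM = (-3, -47, 18)
|KL × KM| = √2542 ≈ 50.4183
area = ½ · 50.4183 ≈ 25.209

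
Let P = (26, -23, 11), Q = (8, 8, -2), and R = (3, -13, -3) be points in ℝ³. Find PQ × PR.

(-304, 47, 533)

PQ = (-18, 31, -13)
PR = (-23, 10, -14)
i: 31·(-14) - (-13)·10 = -434 - (-130) = -304
j: (-13)·(-23) - (-18)·(-14) = 299 - 252 = 47
k: (-18)·10 - 31·(-23) = -180 - (-713) = 533
PQ × PR = (-304, 47, 533)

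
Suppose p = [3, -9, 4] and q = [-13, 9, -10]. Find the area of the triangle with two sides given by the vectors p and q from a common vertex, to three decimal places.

i: (-9)·(-10) - 4·9 = 90 - 36 = 54
j: 4·(-13) - 3·(-10) = -52 - (-30) = -22
k: 3·9 - (-9)·(-13) = 27 - 117 = -90
p × q = (54, -22, -90)
|p × q| = √(54² + (-22)² + (-90)²) = √11500 ≈ 107.2381
area = ½ · 107.2381 ≈ 53.619

53.619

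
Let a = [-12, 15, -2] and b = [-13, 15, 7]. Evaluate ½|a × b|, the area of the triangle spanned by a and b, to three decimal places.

87.393

i: 15·7 - (-2)·15 = 105 - (-30) = 135
j: (-2)·(-13) - (-12)·7 = 26 - (-84) = 110
k: (-12)·15 - 15·(-13) = -180 - (-195) = 15
a × b = (135, 110, 15)
|a × b| = √(135² + 110² + 15²) = √30550 ≈ 174.7856
area = ½ · 174.7856 ≈ 87.393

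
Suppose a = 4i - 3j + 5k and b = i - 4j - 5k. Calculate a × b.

i: (-3)·(-5) - 5·(-4) = 15 - (-20) = 35
j: 5·1 - 4·(-5) = 5 - (-20) = 25
k: 4·(-4) - (-3)·1 = -16 - (-3) = -13
a × b = (35, 25, -13)

(35, 25, -13)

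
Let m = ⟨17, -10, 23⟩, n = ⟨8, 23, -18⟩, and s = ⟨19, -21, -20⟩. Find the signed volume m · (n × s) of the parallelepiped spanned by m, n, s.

n × s:
i: 23·(-20) - (-18)·(-21) = -460 - 378 = -838
j: (-18)·19 - 8·(-20) = -342 - (-160) = -182
k: 8·(-21) - 23·19 = -168 - 437 = -605
n × s = (-838, -182, -605)
m · (n × s) = 17·(-838) + (-10)·(-182) + 23·(-605) = -14246 + 1820 - 13915 = -26341

-26341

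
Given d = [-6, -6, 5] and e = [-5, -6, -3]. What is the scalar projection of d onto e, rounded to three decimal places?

d · e = (-6)·(-5) + (-6)·(-6) + 5·(-3) = 30 + 36 - 15 = 51
|e| = √(25 + 36 + 9) = √70 ≈ 8.3666
comp_e d = 51 / √70 ≈ 6.096

6.096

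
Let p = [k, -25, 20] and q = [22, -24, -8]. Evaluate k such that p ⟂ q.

-20

p · q = k·22 + (-25)·(-24) + 20·(-8) = 440 + 22k
Set equal to 0: 22k = -440, so k = -20.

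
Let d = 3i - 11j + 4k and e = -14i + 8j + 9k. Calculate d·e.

-94

d · e = 3·(-14) + (-11)·8 + 4·9 = -42 - 88 + 36 = -94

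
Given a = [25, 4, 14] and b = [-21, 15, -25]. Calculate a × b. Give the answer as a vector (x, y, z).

i: 4·(-25) - 14·15 = -100 - 210 = -310
j: 14·(-21) - 25·(-25) = -294 - (-625) = 331
k: 25·15 - 4·(-21) = 375 - (-84) = 459
a × b = (-310, 331, 459)

(-310, 331, 459)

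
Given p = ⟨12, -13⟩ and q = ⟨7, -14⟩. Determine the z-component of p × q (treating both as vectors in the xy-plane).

12·(-14) - (-13)·7 = -168 - (-91) = -77

-77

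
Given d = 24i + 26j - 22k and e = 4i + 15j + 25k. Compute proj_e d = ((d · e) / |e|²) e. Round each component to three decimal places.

(-0.296, -1.109, -1.848)

d · e = 24·4 + 26·15 + (-22)·25 = 96 + 390 - 550 = -64
|e|² = 16 + 225 + 625 = 866
proj_e d = (-64/866) · (4, 15, 25) ≈ (-0.296, -1.109, -1.848)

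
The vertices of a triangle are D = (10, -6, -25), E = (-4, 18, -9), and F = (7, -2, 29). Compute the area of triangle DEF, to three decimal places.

DE = (-14, 24, 16),  DF = (-3, 4, 54)
i: 24·54 - 16·4 = 1296 - 64 = 1232
j: 16·(-3) - (-14)·54 = -48 - (-756) = 708
k: (-14)·4 - 24·(-3) = -56 - (-72) = 16
DE × DF = (1232, 708, 16)
|DE × DF| = √2019344 ≈ 1421.0362
area = ½ · 1421.0362 ≈ 710.518

710.518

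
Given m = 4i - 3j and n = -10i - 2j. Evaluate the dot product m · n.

m · n = 4·(-10) + (-3)·(-2) = -40 + 6 = -34

-34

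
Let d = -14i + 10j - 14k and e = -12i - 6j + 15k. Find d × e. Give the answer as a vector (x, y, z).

(66, 378, 204)

i: 10·15 - (-14)·(-6) = 150 - 84 = 66
j: (-14)·(-12) - (-14)·15 = 168 - (-210) = 378
k: (-14)·(-6) - 10·(-12) = 84 - (-120) = 204
d × e = (66, 378, 204)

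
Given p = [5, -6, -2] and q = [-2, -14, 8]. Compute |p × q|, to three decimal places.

i: (-6)·8 - (-2)·(-14) = -48 - 28 = -76
j: (-2)·(-2) - 5·8 = 4 - 40 = -36
k: 5·(-14) - (-6)·(-2) = -70 - 12 = -82
p × q = (-76, -36, -82)
|p × q| = √((-76)² + (-36)² + (-82)²) = √13796 ≈ 117.4564

117.456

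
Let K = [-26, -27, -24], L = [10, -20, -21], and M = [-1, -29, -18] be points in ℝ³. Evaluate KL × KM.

KL = (36, 7, 3)
KM = (25, -2, 6)
i: 7·6 - 3·(-2) = 42 - (-6) = 48
j: 3·25 - 36·6 = 75 - 216 = -141
k: 36·(-2) - 7·25 = -72 - 175 = -247
KL × KM = (48, -141, -247)

(48, -141, -247)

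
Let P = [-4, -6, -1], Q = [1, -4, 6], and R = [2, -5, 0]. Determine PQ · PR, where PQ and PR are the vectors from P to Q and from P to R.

PQ = Q − P = (5, 2, 7)
PR = R − P = (6, 1, 1)
PQ · PR = 5·6 + 2·1 + 7·1 = 30 + 2 + 7 = 39

39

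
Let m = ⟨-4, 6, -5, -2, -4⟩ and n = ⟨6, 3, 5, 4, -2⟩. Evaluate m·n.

-31

m · n = (-4)·6 + 6·3 + (-5)·5 + (-2)·4 + (-4)·(-2) = -24 + 18 - 25 - 8 + 8 = -31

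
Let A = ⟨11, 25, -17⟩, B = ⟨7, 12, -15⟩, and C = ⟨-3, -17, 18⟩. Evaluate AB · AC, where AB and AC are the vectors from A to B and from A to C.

AB = B − A = (-4, -13, 2)
AC = C − A = (-14, -42, 35)
AB · AC = (-4)·(-14) + (-13)·(-42) + 2·35 = 56 + 546 + 70 = 672

672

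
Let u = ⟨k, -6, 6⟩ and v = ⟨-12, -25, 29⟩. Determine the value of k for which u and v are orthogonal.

u · v = k·(-12) + (-6)·(-25) + 6·29 = 324 - 12k
Set equal to 0: -12k = -324, so k = 27.

27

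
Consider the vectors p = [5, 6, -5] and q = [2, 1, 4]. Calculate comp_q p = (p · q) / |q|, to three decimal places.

p · q = 5·2 + 6·1 + (-5)·4 = 10 + 6 - 20 = -4
|q| = √(4 + 1 + 16) = √21 ≈ 4.5826
comp_q p = -4 / √21 ≈ -0.873

-0.873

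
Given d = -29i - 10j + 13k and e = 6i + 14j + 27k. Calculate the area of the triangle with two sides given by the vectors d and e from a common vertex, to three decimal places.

i: (-10)·27 - 13·14 = -270 - 182 = -452
j: 13·6 - (-29)·27 = 78 - (-783) = 861
k: (-29)·14 - (-10)·6 = -406 - (-60) = -346
d × e = (-452, 861, -346)
|d × e| = √((-452)² + 861² + (-346)²) = √1065341 ≈ 1032.1536
area = ½ · 1032.1536 ≈ 516.077

516.077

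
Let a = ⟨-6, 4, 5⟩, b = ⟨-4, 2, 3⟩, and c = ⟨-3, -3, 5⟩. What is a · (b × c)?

b × c:
i: 2·5 - 3·(-3) = 10 - (-9) = 19
j: 3·(-3) - (-4)·5 = -9 - (-20) = 11
k: (-4)·(-3) - 2·(-3) = 12 - (-6) = 18
b × c = (19, 11, 18)
a · (b × c) = (-6)·19 + 4·11 + 5·18 = -114 + 44 + 90 = 20

20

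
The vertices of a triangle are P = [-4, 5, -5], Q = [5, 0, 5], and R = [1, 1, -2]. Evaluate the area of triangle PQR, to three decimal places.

PQ = (9, -5, 10),  PR = (5, -4, 3)
i: (-5)·3 - 10·(-4) = -15 - (-40) = 25
j: 10·5 - 9·3 = 50 - 27 = 23
k: 9·(-4) - (-5)·5 = -36 - (-25) = -11
PQ × PR = (25, 23, -11)
|PQ × PR| = √1275 ≈ 35.7071
area = ½ · 35.7071 ≈ 17.854

17.854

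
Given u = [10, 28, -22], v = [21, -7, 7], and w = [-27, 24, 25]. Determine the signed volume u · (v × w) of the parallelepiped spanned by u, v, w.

v × w:
i: (-7)·25 - 7·24 = -175 - 168 = -343
j: 7·(-27) - 21·25 = -189 - 525 = -714
k: 21·24 - (-7)·(-27) = 504 - 189 = 315
v × w = (-343, -714, 315)
u · (v × w) = 10·(-343) + 28·(-714) + (-22)·315 = -3430 - 19992 - 6930 = -30352

-30352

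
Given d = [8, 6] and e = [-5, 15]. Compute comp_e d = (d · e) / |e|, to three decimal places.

d · e = 8·(-5) + 6·15 = -40 + 90 = 50
|e| = √(25 + 225) = √250 ≈ 15.8114
comp_e d = 50 / √250 ≈ 3.162

3.162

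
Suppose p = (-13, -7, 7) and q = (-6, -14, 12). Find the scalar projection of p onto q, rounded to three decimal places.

13.408

p · q = (-13)·(-6) + (-7)·(-14) + 7·12 = 78 + 98 + 84 = 260
|q| = √(36 + 196 + 144) = √376 ≈ 19.3907
comp_q p = 260 / √376 ≈ 13.408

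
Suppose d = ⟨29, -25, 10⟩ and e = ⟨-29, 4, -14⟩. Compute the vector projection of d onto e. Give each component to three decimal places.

(29.771, -4.106, 14.372)

d · e = 29·(-29) + (-25)·4 + 10·(-14) = -841 - 100 - 140 = -1081
|e|² = 841 + 16 + 196 = 1053
proj_e d = (-1081/1053) · (-29, 4, -14) ≈ (29.771, -4.106, 14.372)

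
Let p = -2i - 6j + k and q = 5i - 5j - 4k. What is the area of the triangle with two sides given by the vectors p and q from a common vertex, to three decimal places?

24.749

i: (-6)·(-4) - 1·(-5) = 24 - (-5) = 29
j: 1·5 - (-2)·(-4) = 5 - 8 = -3
k: (-2)·(-5) - (-6)·5 = 10 - (-30) = 40
p × q = (29, -3, 40)
|p × q| = √(29² + (-3)² + 40²) = √2450 ≈ 49.4975
area = ½ · 49.4975 ≈ 24.749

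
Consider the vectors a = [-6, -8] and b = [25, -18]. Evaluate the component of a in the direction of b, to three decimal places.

-0.195

a · b = (-6)·25 + (-8)·(-18) = -150 + 144 = -6
|b| = √(625 + 324) = √949 ≈ 30.8058
comp_b a = -6 / √949 ≈ -0.195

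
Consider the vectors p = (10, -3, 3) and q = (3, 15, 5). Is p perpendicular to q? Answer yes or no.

p · q = 10·3 + (-3)·15 + 3·5 = 30 - 45 + 15 = 0
Zero, so the vectors are orthogonal.

yes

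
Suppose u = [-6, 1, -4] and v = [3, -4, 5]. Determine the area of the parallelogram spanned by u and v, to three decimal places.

29.766

i: 1·5 - (-4)·(-4) = 5 - 16 = -11
j: (-4)·3 - (-6)·5 = -12 - (-30) = 18
k: (-6)·(-4) - 1·3 = 24 - 3 = 21
u × v = (-11, 18, 21)
|u × v| = √((-11)² + 18² + 21²) = √886 ≈ 29.7658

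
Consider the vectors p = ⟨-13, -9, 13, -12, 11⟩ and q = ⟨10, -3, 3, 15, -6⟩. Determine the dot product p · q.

-310

p · q = (-13)·10 + (-9)·(-3) + 13·3 + (-12)·15 + 11·(-6) = -130 + 27 + 39 - 180 - 66 = -310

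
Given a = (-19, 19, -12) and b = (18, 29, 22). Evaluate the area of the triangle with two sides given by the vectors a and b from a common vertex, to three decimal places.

596.869

i: 19·22 - (-12)·29 = 418 - (-348) = 766
j: (-12)·18 - (-19)·22 = -216 - (-418) = 202
k: (-19)·29 - 19·18 = -551 - 342 = -893
a × b = (766, 202, -893)
|a × b| = √(766² + 202² + (-893)²) = √1425009 ≈ 1193.7374
area = ½ · 1193.7374 ≈ 596.869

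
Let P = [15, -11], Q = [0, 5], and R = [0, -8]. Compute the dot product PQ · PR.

273

PQ = Q − P = (-15, 16)
PR = R − P = (-15, 3)
PQ · PR = (-15)·(-15) + 16·3 = 225 + 48 = 273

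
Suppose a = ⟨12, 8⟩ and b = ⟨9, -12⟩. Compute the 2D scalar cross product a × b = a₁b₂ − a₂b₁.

-216

12·(-12) - 8·9 = -144 - 72 = -216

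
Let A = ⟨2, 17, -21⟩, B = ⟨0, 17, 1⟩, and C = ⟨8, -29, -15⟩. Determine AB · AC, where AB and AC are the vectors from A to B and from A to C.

120

AB = B − A = (-2, 0, 22)
AC = C − A = (6, -46, 6)
AB · AC = (-2)·6 + 0·(-46) + 22·6 = -12 + 0 + 132 = 120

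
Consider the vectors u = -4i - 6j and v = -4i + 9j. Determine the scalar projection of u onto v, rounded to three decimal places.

-3.858

u · v = (-4)·(-4) + (-6)·9 = 16 - 54 = -38
|v| = √(16 + 81) = √97 ≈ 9.8489
comp_v u = -38 / √97 ≈ -3.858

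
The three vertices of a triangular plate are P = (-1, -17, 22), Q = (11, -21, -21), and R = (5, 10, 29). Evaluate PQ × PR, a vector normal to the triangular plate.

(1133, -342, 348)

PQ = (12, -4, -43)
PR = (6, 27, 7)
i: (-4)·7 - (-43)·27 = -28 - (-1161) = 1133
j: (-43)·6 - 12·7 = -258 - 84 = -342
k: 12·27 - (-4)·6 = 324 - (-24) = 348
PQ × PR = (1133, -342, 348)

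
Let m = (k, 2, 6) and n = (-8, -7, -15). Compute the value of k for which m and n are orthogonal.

m · n = k·(-8) + 2·(-7) + 6·(-15) = -104 - 8k
Set equal to 0: -8k = 104, so k = -13.

-13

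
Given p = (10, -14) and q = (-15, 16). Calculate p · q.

-374

p · q = 10·(-15) + (-14)·16 = -150 - 224 = -374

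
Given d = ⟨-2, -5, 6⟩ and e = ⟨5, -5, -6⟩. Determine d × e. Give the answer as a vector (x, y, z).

i: (-5)·(-6) - 6·(-5) = 30 - (-30) = 60
j: 6·5 - (-2)·(-6) = 30 - 12 = 18
k: (-2)·(-5) - (-5)·5 = 10 - (-25) = 35
d × e = (60, 18, 35)

(60, 18, 35)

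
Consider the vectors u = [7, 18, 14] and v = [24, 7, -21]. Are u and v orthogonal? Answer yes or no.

yes

u · v = 7·24 + 18·7 + 14·(-21) = 168 + 126 - 294 = 0
Zero, so the vectors are orthogonal.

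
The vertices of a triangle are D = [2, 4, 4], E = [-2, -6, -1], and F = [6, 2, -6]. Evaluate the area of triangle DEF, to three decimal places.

DE = (-4, -10, -5),  DF = (4, -2, -10)
i: (-10)·(-10) - (-5)·(-2) = 100 - 10 = 90
j: (-5)·4 - (-4)·(-10) = -20 - 40 = -60
k: (-4)·(-2) - (-10)·4 = 8 - (-40) = 48
DE × DF = (90, -60, 48)
|DE × DF| = √14004 ≈ 118.3385
area = ½ · 118.3385 ≈ 59.169

59.169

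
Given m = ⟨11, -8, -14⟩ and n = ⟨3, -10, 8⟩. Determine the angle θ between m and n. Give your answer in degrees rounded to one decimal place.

m · n = 11·3 + (-8)·(-10) + (-14)·8 = 33 + 80 - 112 = 1
|m|² = 121 + 64 + 196 = 381,  |m| = √381 ≈ 19.519221
|n|² = 9 + 100 + 64 = 173,  |n| = √173 ≈ 13.152946
cos θ = 1 / (19.519221 · 13.152946) ≈ 0.00390
θ = arccos(0.00390) ≈ 89.8°

89.8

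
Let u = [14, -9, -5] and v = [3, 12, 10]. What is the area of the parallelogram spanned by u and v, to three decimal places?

250.898

i: (-9)·10 - (-5)·12 = -90 - (-60) = -30
j: (-5)·3 - 14·10 = -15 - 140 = -155
k: 14·12 - (-9)·3 = 168 - (-27) = 195
u × v = (-30, -155, 195)
|u × v| = √((-30)² + (-155)² + 195²) = √62950 ≈ 250.8984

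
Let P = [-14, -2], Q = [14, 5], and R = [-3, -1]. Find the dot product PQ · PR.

PQ = Q − P = (28, 7)
PR = R − P = (11, 1)
PQ · PR = 28·11 + 7·1 = 308 + 7 = 315

315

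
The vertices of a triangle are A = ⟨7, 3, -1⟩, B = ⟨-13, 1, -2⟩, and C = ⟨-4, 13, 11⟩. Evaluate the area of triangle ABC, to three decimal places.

AB = (-20, -2, -1),  AC = (-11, 10, 12)
i: (-2)·12 - (-1)·10 = -24 - (-10) = -14
j: (-1)·(-11) - (-20)·12 = 11 - (-240) = 251
k: (-20)·10 - (-2)·(-11) = -200 - 22 = -222
AB × AC = (-14, 251, -222)
|AB × AC| = √112481 ≈ 335.3819
area = ½ · 335.3819 ≈ 167.691

167.691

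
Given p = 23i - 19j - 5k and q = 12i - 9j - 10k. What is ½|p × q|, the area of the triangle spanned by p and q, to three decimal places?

112.212

i: (-19)·(-10) - (-5)·(-9) = 190 - 45 = 145
j: (-5)·12 - 23·(-10) = -60 - (-230) = 170
k: 23·(-9) - (-19)·12 = -207 - (-228) = 21
p × q = (145, 170, 21)
|p × q| = √(145² + 170² + 21²) = √50366 ≈ 224.4237
area = ½ · 224.4237 ≈ 112.212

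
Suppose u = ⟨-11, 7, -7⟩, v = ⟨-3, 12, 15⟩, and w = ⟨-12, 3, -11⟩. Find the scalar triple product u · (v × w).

-489

v × w:
i: 12·(-11) - 15·3 = -132 - 45 = -177
j: 15·(-12) - (-3)·(-11) = -180 - 33 = -213
k: (-3)·3 - 12·(-12) = -9 - (-144) = 135
v × w = (-177, -213, 135)
u · (v × w) = (-11)·(-177) + 7·(-213) + (-7)·135 = 1947 - 1491 - 945 = -489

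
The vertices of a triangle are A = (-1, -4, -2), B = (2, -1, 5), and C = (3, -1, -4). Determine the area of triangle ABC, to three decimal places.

21.760

AB = (3, 3, 7),  AC = (4, 3, -2)
i: 3·(-2) - 7·3 = -6 - 21 = -27
j: 7·4 - 3·(-2) = 28 - (-6) = 34
k: 3·3 - 3·4 = 9 - 12 = -3
AB × AC = (-27, 34, -3)
|AB × AC| = √1894 ≈ 43.5201
area = ½ · 43.5201 ≈ 21.760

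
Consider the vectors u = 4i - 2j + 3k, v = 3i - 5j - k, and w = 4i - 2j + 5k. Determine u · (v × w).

v × w:
i: (-5)·5 - (-1)·(-2) = -25 - 2 = -27
j: (-1)·4 - 3·5 = -4 - 15 = -19
k: 3·(-2) - (-5)·4 = -6 - (-20) = 14
v × w = (-27, -19, 14)
u · (v × w) = 4·(-27) + (-2)·(-19) + 3·14 = -108 + 38 + 42 = -28

-28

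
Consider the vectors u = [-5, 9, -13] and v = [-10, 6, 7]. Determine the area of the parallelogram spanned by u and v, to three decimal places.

i: 9·7 - (-13)·6 = 63 - (-78) = 141
j: (-13)·(-10) - (-5)·7 = 130 - (-35) = 165
k: (-5)·6 - 9·(-10) = -30 - (-90) = 60
u × v = (141, 165, 60)
|u × v| = √(141² + 165² + 60²) = √50706 ≈ 225.1799

225.180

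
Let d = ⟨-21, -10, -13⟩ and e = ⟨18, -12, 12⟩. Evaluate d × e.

(-276, 18, 432)

i: (-10)·12 - (-13)·(-12) = -120 - 156 = -276
j: (-13)·18 - (-21)·12 = -234 - (-252) = 18
k: (-21)·(-12) - (-10)·18 = 252 - (-180) = 432
d × e = (-276, 18, 432)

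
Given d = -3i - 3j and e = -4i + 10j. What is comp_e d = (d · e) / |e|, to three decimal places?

d · e = (-3)·(-4) + (-3)·10 = 12 - 30 = -18
|e| = √(16 + 100) = √116 ≈ 10.7703
comp_e d = -18 / √116 ≈ -1.671

-1.671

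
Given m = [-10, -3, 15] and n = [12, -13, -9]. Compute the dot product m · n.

-216

m · n = (-10)·12 + (-3)·(-13) + 15·(-9) = -120 + 39 - 135 = -216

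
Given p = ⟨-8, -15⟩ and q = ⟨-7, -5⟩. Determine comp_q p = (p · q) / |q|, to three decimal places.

15.228

p · q = (-8)·(-7) + (-15)·(-5) = 56 + 75 = 131
|q| = √(49 + 25) = √74 ≈ 8.6023
comp_q p = 131 / √74 ≈ 15.228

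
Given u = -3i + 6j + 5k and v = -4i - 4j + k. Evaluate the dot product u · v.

-7

u · v = (-3)·(-4) + 6·(-4) + 5·1 = 12 - 24 + 5 = -7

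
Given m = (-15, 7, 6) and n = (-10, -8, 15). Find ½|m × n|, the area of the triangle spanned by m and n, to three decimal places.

147.253

i: 7·15 - 6·(-8) = 105 - (-48) = 153
j: 6·(-10) - (-15)·15 = -60 - (-225) = 165
k: (-15)·(-8) - 7·(-10) = 120 - (-70) = 190
m × n = (153, 165, 190)
|m × n| = √(153² + 165² + 190²) = √86734 ≈ 294.5064
area = ½ · 294.5064 ≈ 147.253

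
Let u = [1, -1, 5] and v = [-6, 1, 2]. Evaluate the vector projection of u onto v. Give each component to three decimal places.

u · v = 1·(-6) + (-1)·1 + 5·2 = -6 - 1 + 10 = 3
|v|² = 36 + 1 + 4 = 41
proj_v u = (3/41) · (-6, 1, 2) ≈ (-0.439, 0.073, 0.146)

(-0.439, 0.073, 0.146)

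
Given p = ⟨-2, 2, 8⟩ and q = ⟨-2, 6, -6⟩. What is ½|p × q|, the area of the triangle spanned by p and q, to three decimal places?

i: 2·(-6) - 8·6 = -12 - 48 = -60
j: 8·(-2) - (-2)·(-6) = -16 - 12 = -28
k: (-2)·6 - 2·(-2) = -12 - (-4) = -8
p × q = (-60, -28, -8)
|p × q| = √((-60)² + (-28)² + (-8)²) = √4448 ≈ 66.6933
area = ½ · 66.6933 ≈ 33.347

33.347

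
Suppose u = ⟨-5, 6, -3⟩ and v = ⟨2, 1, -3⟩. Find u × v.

i: 6·(-3) - (-3)·1 = -18 - (-3) = -15
j: (-3)·2 - (-5)·(-3) = -6 - 15 = -21
k: (-5)·1 - 6·2 = -5 - 12 = -17
u × v = (-15, -21, -17)

(-15, -21, -17)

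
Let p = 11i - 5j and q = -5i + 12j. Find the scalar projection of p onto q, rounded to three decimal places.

p · q = 11·(-5) + (-5)·12 = -55 - 60 = -115
|q| = √(25 + 144) = √169 ≈ 13.0000
comp_q p = -115 / √169 ≈ -8.846

-8.846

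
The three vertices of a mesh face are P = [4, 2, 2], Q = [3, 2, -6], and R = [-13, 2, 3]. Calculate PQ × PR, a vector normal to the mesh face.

PQ = (-1, 0, -8)
PR = (-17, 0, 1)
i: 0·1 - (-8)·0 = 0 - 0 = 0
j: (-8)·(-17) - (-1)·1 = 136 - (-1) = 137
k: (-1)·0 - 0·(-17) = 0 - 0 = 0
PQ × PR = (0, 137, 0)

(0, 137, 0)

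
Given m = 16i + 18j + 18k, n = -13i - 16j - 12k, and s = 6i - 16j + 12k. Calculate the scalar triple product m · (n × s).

n × s:
i: (-16)·12 - (-12)·(-16) = -192 - 192 = -384
j: (-12)·6 - (-13)·12 = -72 - (-156) = 84
k: (-13)·(-16) - (-16)·6 = 208 - (-96) = 304
n × s = (-384, 84, 304)
m · (n × s) = 16·(-384) + 18·84 + 18·304 = -6144 + 1512 + 5472 = 840

840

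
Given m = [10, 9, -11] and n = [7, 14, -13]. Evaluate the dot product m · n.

m · n = 10·7 + 9·14 + (-11)·(-13) = 70 + 126 + 143 = 339

339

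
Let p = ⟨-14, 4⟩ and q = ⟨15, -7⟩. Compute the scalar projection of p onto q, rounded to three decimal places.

-14.378

p · q = (-14)·15 + 4·(-7) = -210 - 28 = -238
|q| = √(225 + 49) = √274 ≈ 16.5529
comp_q p = -238 / √274 ≈ -14.378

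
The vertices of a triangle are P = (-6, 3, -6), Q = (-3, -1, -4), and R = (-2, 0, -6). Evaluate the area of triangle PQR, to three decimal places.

6.103

PQ = (3, -4, 2),  PR = (4, -3, 0)
i: (-4)·0 - 2·(-3) = 0 - (-6) = 6
j: 2·4 - 3·0 = 8 - 0 = 8
k: 3·(-3) - (-4)·4 = -9 - (-16) = 7
PQ × PR = (6, 8, 7)
|PQ × PR| = √149 ≈ 12.2066
area = ½ · 12.2066 ≈ 6.103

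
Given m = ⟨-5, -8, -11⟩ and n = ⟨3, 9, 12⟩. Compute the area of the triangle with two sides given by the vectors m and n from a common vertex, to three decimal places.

i: (-8)·12 - (-11)·9 = -96 - (-99) = 3
j: (-11)·3 - (-5)·12 = -33 - (-60) = 27
k: (-5)·9 - (-8)·3 = -45 - (-24) = -21
m × n = (3, 27, -21)
|m × n| = √(3² + 27² + (-21)²) = √1179 ≈ 34.3366
area = ½ · 34.3366 ≈ 17.168

17.168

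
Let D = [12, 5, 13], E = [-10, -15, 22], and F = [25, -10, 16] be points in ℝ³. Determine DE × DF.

(75, 183, 590)

DE = (-22, -20, 9)
DF = (13, -15, 3)
i: (-20)·3 - 9·(-15) = -60 - (-135) = 75
j: 9·13 - (-22)·3 = 117 - (-66) = 183
k: (-22)·(-15) - (-20)·13 = 330 - (-260) = 590
DE × DF = (75, 183, 590)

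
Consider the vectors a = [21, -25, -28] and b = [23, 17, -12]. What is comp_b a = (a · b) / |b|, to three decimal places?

a · b = 21·23 + (-25)·17 + (-28)·(-12) = 483 - 425 + 336 = 394
|b| = √(529 + 289 + 144) = √962 ≈ 31.0161
comp_b a = 394 / √962 ≈ 12.703

12.703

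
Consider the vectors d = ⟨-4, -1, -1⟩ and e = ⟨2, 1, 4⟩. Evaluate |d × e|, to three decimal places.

i: (-1)·4 - (-1)·1 = -4 - (-1) = -3
j: (-1)·2 - (-4)·4 = -2 - (-16) = 14
k: (-4)·1 - (-1)·2 = -4 - (-2) = -2
d × e = (-3, 14, -2)
|d × e| = √((-3)² + 14² + (-2)²) = √209 ≈ 14.4568

14.457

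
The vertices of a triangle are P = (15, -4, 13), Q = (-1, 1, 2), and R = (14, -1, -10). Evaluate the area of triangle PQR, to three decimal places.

PQ = (-16, 5, -11),  PR = (-1, 3, -23)
i: 5·(-23) - (-11)·3 = -115 - (-33) = -82
j: (-11)·(-1) - (-16)·(-23) = 11 - 368 = -357
k: (-16)·3 - 5·(-1) = -48 - (-5) = -43
PQ × PR = (-82, -357, -43)
|PQ × PR| = √136022 ≈ 368.8116
area = ½ · 368.8116 ≈ 184.406

184.406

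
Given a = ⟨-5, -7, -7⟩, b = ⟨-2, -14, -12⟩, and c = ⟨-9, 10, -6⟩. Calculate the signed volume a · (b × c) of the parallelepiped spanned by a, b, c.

-670

b × c:
i: (-14)·(-6) - (-12)·10 = 84 - (-120) = 204
j: (-12)·(-9) - (-2)·(-6) = 108 - 12 = 96
k: (-2)·10 - (-14)·(-9) = -20 - 126 = -146
b × c = (204, 96, -146)
a · (b × c) = (-5)·204 + (-7)·96 + (-7)·(-146) = -1020 - 672 + 1022 = -670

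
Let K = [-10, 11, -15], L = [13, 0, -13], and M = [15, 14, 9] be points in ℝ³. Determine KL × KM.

(-270, -502, 344)

KL = (23, -11, 2)
KM = (25, 3, 24)
i: (-11)·24 - 2·3 = -264 - 6 = -270
j: 2·25 - 23·24 = 50 - 552 = -502
k: 23·3 - (-11)·25 = 69 - (-275) = 344
KL × KM = (-270, -502, 344)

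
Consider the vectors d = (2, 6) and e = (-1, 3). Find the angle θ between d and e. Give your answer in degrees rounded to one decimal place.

d · e = 2·(-1) + 6·3 = -2 + 18 = 16
|d|² = 4 + 36 = 40,  |d| = √40 ≈ 6.324555
|e|² = 1 + 9 = 10,  |e| = √10 ≈ 3.162278
cos θ = 16 / (6.324555 · 3.162278) ≈ 0.80000
θ = arccos(0.80000) ≈ 36.9°

36.9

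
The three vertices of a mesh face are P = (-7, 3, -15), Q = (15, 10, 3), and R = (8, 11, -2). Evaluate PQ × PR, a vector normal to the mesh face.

PQ = (22, 7, 18)
PR = (15, 8, 13)
i: 7·13 - 18·8 = 91 - 144 = -53
j: 18·15 - 22·13 = 270 - 286 = -16
k: 22·8 - 7·15 = 176 - 105 = 71
PQ × PR = (-53, -16, 71)

(-53, -16, 71)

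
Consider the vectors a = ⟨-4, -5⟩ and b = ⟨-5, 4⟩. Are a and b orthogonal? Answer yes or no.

a · b = (-4)·(-5) + (-5)·4 = 20 - 20 = 0
Zero, so the vectors are orthogonal.

yes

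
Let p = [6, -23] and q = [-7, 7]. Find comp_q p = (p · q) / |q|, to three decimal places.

p · q = 6·(-7) + (-23)·7 = -42 - 161 = -203
|q| = √(49 + 49) = √98 ≈ 9.8995
comp_q p = -203 / √98 ≈ -20.506

-20.506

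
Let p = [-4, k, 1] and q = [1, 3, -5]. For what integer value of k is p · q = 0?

p · q = (-4)·1 + k·3 + 1·(-5) = -9 + 3k
Set equal to 0: 3k = 9, so k = 3.

3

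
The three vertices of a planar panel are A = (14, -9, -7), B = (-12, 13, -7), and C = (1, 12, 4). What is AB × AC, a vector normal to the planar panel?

AB = (-26, 22, 0)
AC = (-13, 21, 11)
i: 22·11 - 0·21 = 242 - 0 = 242
j: 0·(-13) - (-26)·11 = 0 - (-286) = 286
k: (-26)·21 - 22·(-13) = -546 - (-286) = -260
AB × AC = (242, 286, -260)

(242, 286, -260)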